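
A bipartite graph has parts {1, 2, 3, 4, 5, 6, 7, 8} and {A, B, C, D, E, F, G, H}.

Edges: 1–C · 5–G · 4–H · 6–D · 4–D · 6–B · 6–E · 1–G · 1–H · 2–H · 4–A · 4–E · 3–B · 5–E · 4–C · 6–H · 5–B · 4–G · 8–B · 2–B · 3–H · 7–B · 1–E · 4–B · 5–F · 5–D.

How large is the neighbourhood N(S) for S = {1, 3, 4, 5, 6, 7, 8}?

The union of neighbours of {1, 3, 4, 5, 6, 7, 8} is {A, B, C, D, E, F, G, H}, which has 8 elements.
Since |N(S)| = 8 ≥ |S| = 7, Hall's condition holds for this subset.

8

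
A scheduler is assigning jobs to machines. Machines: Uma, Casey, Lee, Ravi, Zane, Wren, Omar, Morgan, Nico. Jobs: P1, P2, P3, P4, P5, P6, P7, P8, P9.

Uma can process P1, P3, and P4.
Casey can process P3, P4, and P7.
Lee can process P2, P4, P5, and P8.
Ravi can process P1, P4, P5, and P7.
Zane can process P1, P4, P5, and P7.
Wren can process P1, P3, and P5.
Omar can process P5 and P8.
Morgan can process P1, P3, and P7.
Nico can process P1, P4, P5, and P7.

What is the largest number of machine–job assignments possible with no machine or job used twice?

7

A valid assignment of size 7: Uma→P3, Casey→P7, Lee→P2, Ravi→P4, Zane→P5, Wren→P1, Omar→P8.
The set {Uma, Casey, Ravi, Zane, Wren, Morgan, Nico} has only 5 neighbours ({P1, P3, P4, P5, P7}), so by Hall's theorem at most 7 of the 9 machines can be matched.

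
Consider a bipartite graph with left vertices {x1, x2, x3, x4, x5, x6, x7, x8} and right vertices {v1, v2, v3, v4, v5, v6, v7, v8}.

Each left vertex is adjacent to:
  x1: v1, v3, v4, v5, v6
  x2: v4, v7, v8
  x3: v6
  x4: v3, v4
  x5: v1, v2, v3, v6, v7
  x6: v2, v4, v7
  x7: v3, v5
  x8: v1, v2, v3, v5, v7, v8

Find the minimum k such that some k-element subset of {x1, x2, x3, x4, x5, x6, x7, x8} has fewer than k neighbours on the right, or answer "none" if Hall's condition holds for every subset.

none

A matching saturating every left vertex exists, for instance x1→v1, x2→v7, x3→v6, x4→v4, x5→v3, x6→v2, x7→v5, x8→v8.
By Hall's marriage theorem, this means |N(S)| ≥ |S| for every subset S, so no violating subset exists.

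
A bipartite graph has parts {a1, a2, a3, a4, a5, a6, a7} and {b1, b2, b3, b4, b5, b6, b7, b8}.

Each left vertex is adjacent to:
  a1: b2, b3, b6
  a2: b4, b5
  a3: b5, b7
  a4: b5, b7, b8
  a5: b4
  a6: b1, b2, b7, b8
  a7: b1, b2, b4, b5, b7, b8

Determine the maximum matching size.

7

For example, pair a1–b3, a2–b5, a3–b7, a4–b8, a5–b4, a6–b2, a7–b1.
All 7 left vertices are matched, so no larger matching exists.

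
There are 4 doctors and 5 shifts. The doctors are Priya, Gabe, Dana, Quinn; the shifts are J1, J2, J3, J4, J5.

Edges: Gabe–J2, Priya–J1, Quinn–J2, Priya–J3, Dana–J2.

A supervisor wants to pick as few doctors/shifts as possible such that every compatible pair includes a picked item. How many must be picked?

2

The 2 edges Priya–J3, Gabe–J2 form a matching, so any vertex cover needs at least 2 vertices (one per matched edge).
Conversely {Priya, J2} meets every edge and has exactly 2 vertices, so 2 is optimal.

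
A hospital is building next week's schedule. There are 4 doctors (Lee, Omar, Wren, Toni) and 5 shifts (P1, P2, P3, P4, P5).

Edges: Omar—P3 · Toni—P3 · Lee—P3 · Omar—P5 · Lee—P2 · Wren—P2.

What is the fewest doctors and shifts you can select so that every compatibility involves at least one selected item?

A maximum matching has 3 edges (e.g. Lee–P3, Omar–P5, Wren–P2).
By König's theorem the minimum vertex cover has the same size. One such cover is {Omar, P2, P3}.

3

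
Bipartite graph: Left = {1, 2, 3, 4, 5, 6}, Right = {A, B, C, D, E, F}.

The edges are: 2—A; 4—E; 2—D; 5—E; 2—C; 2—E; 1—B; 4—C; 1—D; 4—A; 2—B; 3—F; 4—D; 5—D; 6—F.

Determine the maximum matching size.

5

For example, pair 1→B, 2→A, 3→F, 4→C, 5→E.
The set {3, 6} has only 1 neighbour ({F}), so by Hall's theorem at most 5 of the 6 left vertices can be matched.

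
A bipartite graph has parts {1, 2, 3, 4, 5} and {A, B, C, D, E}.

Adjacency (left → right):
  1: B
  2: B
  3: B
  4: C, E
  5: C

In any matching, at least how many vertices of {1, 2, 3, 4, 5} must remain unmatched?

2

A valid assignment of size 3: 1-B, 4-E, 5-C.
The set {1, 2, 3} has only 1 neighbour ({B}), so by Hall's theorem at most 3 of the 5 left vertices can be matched.
That matches 3 of the 5, leaving 2 unmatched; no matching can do better.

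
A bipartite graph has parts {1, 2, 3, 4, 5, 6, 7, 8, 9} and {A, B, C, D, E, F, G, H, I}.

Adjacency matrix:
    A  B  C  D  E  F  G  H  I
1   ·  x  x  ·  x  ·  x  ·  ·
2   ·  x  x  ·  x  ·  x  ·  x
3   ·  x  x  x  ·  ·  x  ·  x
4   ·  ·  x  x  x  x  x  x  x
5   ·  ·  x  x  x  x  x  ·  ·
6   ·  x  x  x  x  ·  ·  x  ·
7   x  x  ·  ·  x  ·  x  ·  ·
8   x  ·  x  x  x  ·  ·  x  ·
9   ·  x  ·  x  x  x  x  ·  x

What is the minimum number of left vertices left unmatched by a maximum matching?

One maximum matching: 1–B, 2–C, 3–I, 4–E, 5–F, 6–D, 7–A, 8–H, 9–G.
This saturates every left vertex, so 9 is the maximum.
That matches 9 of the 9, leaving 0 unmatched; no matching can do better.

0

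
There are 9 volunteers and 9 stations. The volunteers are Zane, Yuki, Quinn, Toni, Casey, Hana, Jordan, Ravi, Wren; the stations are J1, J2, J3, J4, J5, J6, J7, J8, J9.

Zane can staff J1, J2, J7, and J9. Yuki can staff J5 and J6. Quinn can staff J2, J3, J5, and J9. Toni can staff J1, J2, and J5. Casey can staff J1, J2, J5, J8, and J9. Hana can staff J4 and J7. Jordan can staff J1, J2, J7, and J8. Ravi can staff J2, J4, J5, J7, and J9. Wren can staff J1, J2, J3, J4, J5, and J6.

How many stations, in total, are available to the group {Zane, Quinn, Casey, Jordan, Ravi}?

The union of neighbours of {Zane, Quinn, Casey, Jordan, Ravi} is {J1, J2, J3, J4, J5, J7, J8, J9}, which has 8 elements.
Since |N(S)| = 8 ≥ |S| = 5, Hall's condition holds for this subset.

8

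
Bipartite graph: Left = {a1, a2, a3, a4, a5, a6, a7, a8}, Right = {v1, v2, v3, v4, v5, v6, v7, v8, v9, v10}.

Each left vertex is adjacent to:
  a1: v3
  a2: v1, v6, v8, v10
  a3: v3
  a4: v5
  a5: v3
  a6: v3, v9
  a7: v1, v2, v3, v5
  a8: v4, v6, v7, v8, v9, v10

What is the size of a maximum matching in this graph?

6

One maximum matching: a1–v3, a2–v10, a4–v5, a6–v9, a7–v2, a8–v8.
The set {a1, a3, a5} has only 1 neighbour ({v3}), so by Hall's theorem at most 6 of the 8 left vertices can be matched.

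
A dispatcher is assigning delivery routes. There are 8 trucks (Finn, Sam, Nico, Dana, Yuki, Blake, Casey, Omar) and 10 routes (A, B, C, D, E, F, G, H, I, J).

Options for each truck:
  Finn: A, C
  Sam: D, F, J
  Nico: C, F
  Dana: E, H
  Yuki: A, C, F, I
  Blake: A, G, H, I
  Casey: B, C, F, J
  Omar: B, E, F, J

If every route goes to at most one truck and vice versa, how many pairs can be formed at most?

8

A valid assignment of size 8: Finn–A, Sam–J, Nico–C, Dana–E, Yuki–I, Blake–G, Casey–F, Omar–B.
This saturates every truck, so 8 is the maximum.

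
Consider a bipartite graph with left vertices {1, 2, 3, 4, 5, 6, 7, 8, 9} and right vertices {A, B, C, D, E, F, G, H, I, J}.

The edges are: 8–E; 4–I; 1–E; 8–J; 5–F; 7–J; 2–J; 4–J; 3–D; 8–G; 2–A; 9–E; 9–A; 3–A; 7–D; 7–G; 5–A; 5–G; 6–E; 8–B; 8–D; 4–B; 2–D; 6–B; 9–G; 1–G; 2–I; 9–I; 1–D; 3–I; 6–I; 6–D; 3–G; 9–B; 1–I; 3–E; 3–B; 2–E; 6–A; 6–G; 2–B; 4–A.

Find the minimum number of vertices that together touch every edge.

8

The 8 edges 1–E, 2–B, 3–A, 4–I, 5–F, 6–G, 7–D, 8–J form a matching, so any vertex cover needs at least 8 vertices (one per matched edge).
Conversely {5, A, B, D, E, G, I, J} meets every edge and has exactly 8 vertices, so 8 is optimal.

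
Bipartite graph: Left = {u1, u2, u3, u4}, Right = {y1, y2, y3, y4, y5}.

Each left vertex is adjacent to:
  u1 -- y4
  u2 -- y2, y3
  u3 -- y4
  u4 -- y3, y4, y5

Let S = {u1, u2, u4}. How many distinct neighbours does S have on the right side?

The union of neighbours of {u1, u2, u4} is {y2, y3, y4, y5}, which has 4 elements.
Since |N(S)| = 4 ≥ |S| = 3, Hall's condition holds for this subset.

4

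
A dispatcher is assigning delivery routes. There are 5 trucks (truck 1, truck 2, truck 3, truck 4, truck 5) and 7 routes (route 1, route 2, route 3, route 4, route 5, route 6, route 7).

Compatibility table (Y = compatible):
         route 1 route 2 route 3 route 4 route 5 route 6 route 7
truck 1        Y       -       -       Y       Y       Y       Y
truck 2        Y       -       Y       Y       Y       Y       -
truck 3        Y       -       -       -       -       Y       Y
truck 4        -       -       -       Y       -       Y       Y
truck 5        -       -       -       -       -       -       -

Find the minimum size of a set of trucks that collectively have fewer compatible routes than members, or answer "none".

1

Take S = {truck 5}. Its neighbourhood is {}, so |N(S)| = 0 < |S| = 1.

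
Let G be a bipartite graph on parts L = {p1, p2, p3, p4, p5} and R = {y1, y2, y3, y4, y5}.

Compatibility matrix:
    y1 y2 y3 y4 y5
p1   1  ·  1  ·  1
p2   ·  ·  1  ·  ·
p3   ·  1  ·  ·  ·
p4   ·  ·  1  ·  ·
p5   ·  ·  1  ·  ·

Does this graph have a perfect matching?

The set {p2, p4, p5} has only 1 neighbour ({y3}), so by Hall's theorem at most 3 of the 5 left vertices can be matched.
Hence no matching covers every left vertex.

No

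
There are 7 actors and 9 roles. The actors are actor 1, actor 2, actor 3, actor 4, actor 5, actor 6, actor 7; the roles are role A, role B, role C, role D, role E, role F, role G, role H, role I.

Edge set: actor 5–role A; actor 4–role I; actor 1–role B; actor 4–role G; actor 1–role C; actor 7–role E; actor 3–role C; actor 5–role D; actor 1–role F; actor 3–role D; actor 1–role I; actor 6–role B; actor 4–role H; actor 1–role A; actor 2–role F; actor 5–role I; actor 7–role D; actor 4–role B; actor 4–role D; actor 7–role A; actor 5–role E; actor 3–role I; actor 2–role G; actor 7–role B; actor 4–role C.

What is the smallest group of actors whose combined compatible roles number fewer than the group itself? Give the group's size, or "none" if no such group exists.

none

A matching saturating every actor exists, for instance actor 1→role C, actor 2→role F, actor 3→role I, actor 4→role G, actor 5→role E, actor 6→role B, actor 7→role D.
By Hall's marriage theorem, this means |N(S)| ≥ |S| for every subset S, so no violating subset exists.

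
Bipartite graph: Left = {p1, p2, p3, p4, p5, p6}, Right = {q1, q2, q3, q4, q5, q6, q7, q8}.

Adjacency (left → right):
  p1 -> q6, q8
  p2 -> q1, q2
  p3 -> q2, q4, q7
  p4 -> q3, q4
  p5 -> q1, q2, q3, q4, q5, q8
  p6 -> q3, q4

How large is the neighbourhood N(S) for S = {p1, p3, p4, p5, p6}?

The union of neighbours of {p1, p3, p4, p5, p6} is {q1, q2, q3, q4, q5, q6, q7, q8}, which has 8 elements.
Since |N(S)| = 8 ≥ |S| = 5, Hall's condition holds for this subset.

8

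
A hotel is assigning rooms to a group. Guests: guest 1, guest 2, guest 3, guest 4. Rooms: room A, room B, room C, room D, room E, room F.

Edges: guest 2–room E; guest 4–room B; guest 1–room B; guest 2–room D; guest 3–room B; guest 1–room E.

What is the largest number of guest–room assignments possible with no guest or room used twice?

3

One maximum matching: guest 1-room E, guest 2-room D, guest 3-room B.
The set {guest 3, guest 4} has only 1 neighbour ({room B}), so by Hall's theorem at most 3 of the 4 guests can be matched.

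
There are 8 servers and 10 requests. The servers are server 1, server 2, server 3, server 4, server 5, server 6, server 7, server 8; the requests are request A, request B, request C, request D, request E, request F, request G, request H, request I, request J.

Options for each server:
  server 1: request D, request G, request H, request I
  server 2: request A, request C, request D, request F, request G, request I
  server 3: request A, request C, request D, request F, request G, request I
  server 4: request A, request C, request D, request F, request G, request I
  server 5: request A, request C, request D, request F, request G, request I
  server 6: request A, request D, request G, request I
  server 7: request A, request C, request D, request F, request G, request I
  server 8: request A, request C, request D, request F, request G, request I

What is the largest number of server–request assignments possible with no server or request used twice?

One maximum matching: server 1–request H, server 2–request D, server 3–request I, server 4–request G, server 5–request C, server 6–request A, server 7–request F.
The set {server 2, server 3, server 4, server 5, server 6, server 7, server 8} has only 6 neighbours ({request A, request C, request D, request F, request G, request I}), so by Hall's theorem at most 7 of the 8 servers can be matched.

7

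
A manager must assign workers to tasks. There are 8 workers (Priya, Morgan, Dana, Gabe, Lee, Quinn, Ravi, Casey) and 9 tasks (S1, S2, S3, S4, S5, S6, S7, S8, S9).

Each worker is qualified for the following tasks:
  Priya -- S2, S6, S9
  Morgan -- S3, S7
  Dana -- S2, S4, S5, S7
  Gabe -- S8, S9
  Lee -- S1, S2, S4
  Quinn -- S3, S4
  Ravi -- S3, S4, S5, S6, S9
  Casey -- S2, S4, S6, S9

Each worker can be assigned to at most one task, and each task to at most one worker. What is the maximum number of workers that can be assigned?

One maximum matching: Priya-S6, Morgan-S7, Dana-S5, Gabe-S8, Lee-S1, Quinn-S4, Ravi-S3, Casey-S2.
This saturates every worker, so 8 is the maximum.

8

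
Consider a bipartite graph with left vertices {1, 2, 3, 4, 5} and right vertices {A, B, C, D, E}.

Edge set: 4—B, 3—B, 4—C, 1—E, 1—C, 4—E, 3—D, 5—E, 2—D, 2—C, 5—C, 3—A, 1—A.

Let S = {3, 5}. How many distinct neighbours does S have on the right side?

The union of neighbours of {3, 5} is {A, B, C, D, E}, which has 5 elements.
Since |N(S)| = 5 ≥ |S| = 2, Hall's condition holds for this subset.

5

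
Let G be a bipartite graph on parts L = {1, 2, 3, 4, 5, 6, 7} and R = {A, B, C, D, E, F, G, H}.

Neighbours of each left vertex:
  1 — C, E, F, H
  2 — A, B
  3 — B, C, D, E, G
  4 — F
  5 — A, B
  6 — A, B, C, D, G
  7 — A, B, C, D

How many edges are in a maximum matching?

7

A valid assignment of size 7: 1→H, 2→A, 3→E, 4→F, 5→B, 6→G, 7→C.
This saturates every left vertex, so 7 is the maximum.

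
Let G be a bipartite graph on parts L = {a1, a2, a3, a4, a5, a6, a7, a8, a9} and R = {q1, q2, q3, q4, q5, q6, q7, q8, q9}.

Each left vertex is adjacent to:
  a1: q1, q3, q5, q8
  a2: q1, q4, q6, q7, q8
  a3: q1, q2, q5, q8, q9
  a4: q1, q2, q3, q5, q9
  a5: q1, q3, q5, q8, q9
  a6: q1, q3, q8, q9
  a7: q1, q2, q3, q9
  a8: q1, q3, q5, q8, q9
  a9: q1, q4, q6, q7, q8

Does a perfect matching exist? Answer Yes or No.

No

The set {a1, a3, a4, a5, a6, a7, a8} has only 6 neighbours ({q1, q2, q3, q5, q8, q9}), so by Hall's theorem at most 8 of the 9 left vertices can be matched.
Hence no matching covers every left vertex.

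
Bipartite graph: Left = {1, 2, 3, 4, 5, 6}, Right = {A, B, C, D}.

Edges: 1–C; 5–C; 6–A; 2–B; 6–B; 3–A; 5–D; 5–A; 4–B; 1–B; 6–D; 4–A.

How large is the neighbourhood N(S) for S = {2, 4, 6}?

3

The union of neighbours of {2, 4, 6} is {A, B, D}, which has 3 elements.
Since |N(S)| = 3 ≥ |S| = 3, Hall's condition holds for this subset.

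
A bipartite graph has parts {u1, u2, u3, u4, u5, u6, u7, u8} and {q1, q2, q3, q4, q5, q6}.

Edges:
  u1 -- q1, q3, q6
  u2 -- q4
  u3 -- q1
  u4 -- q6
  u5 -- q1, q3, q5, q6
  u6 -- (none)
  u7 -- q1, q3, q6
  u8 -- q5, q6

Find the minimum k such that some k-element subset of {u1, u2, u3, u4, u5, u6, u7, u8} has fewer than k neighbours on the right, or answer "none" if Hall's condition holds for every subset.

1

Take S = {u6}. Its neighbourhood is {}, so |N(S)| = 0 < |S| = 1.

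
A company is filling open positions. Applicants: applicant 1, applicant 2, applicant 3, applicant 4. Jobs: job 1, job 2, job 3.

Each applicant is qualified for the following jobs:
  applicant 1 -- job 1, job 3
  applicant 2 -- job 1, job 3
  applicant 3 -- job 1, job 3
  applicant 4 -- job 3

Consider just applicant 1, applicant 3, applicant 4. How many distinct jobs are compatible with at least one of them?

2

The union of neighbours of {applicant 1, applicant 3, applicant 4} is {job 1, job 3}, which has 2 elements.
Since |N(S)| = 2 < |S| = 3, Hall's condition fails for this subset.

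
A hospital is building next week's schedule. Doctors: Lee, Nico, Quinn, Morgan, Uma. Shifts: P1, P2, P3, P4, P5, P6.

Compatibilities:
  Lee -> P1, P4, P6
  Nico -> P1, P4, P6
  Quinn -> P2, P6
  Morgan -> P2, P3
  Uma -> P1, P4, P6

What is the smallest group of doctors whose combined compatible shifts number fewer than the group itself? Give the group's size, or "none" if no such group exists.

A matching saturating every doctor exists, for instance Lee→P6, Nico→P4, Quinn→P2, Morgan→P3, Uma→P1.
By Hall's marriage theorem, this means |N(S)| ≥ |S| for every subset S, so no violating subset exists.

none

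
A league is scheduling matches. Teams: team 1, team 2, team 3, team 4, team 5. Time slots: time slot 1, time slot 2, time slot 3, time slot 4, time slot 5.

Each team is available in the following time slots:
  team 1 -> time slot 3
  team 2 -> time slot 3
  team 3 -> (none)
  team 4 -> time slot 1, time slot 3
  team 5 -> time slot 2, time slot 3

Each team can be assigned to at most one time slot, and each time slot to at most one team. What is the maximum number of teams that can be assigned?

One maximum matching: team 1–time slot 3, team 4–time slot 1, team 5–time slot 2.
The set {team 1, team 2, team 3} has only 1 neighbour ({time slot 3}), so by Hall's theorem at most 3 of the 5 teams can be matched.

3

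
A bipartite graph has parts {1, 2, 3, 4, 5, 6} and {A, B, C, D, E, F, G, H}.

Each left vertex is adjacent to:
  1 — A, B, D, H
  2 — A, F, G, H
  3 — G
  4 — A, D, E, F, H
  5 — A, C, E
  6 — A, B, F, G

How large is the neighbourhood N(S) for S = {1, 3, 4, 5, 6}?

8

The union of neighbours of {1, 3, 4, 5, 6} is {A, B, C, D, E, F, G, H}, which has 8 elements.
Since |N(S)| = 8 ≥ |S| = 5, Hall's condition holds for this subset.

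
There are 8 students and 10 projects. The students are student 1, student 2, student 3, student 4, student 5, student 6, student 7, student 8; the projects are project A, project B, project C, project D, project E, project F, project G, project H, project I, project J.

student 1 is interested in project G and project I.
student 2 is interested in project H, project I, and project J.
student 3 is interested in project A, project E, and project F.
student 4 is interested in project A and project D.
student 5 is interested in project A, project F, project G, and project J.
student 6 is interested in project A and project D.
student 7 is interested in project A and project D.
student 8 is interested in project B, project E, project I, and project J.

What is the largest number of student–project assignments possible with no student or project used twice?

A valid assignment of size 7: student 1–project G, student 2–project J, student 3–project E, student 4–project D, student 5–project F, student 6–project A, student 8–project I.
The set {student 4, student 6, student 7} has only 2 neighbours ({project A, project D}), so by Hall's theorem at most 7 of the 8 students can be matched.

7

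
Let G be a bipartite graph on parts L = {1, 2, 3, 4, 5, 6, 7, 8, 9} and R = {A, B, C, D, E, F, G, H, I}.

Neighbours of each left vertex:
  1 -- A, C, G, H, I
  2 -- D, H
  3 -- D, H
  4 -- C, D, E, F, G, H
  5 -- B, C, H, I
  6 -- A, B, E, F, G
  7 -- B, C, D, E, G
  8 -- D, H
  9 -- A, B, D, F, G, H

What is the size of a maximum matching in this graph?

For example, pair 1-I, 2-H, 3-D, 4-F, 5-B, 6-A, 7-E, 9-G.
The set {2, 3, 8} has only 2 neighbours ({D, H}), so by Hall's theorem at most 8 of the 9 left vertices can be matched.

8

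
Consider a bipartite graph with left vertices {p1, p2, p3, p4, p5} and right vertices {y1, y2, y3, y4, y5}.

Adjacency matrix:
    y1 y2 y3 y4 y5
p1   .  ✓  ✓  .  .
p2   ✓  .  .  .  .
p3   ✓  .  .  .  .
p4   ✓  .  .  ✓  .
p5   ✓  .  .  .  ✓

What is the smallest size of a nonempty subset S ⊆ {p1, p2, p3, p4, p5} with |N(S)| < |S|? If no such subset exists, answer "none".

Take S = {p2, p3}. Its neighbourhood is {y1}, so |N(S)| = 1 < |S| = 2.
No single vertex violates Hall's condition since each has at least one neighbour, so 2 is the minimum.

2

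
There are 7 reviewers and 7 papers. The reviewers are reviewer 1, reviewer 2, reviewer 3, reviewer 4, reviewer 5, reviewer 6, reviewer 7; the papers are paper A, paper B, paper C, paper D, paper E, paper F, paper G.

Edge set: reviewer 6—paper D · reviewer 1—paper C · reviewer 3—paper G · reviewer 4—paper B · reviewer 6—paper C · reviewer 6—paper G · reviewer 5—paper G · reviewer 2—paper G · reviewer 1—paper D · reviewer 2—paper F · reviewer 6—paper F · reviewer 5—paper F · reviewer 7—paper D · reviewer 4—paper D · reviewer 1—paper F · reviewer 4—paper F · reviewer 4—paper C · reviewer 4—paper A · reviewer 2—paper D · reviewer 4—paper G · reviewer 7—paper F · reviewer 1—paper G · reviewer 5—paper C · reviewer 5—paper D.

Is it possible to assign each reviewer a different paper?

The set {reviewer 1, reviewer 2, reviewer 3, reviewer 5, reviewer 6, reviewer 7} has only 4 neighbours ({paper C, paper D, paper F, paper G}), so by Hall's theorem at most 5 of the 7 reviewers can be matched.
Hence no matching covers every reviewer.

No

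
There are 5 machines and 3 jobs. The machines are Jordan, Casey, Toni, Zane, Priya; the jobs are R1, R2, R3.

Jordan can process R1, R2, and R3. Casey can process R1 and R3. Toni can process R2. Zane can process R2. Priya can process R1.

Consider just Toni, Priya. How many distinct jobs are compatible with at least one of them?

The union of neighbours of {Toni, Priya} is {R1, R2}, which has 2 elements.
Since |N(S)| = 2 ≥ |S| = 2, Hall's condition holds for this subset.

2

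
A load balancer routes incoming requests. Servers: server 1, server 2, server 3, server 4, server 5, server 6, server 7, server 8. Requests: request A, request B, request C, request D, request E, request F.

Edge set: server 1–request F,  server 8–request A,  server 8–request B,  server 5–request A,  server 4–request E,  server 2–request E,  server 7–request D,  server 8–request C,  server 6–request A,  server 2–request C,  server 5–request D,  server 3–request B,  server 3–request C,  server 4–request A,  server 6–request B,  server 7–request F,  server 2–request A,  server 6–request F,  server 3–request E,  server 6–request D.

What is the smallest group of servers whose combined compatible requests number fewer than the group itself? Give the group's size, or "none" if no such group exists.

7

Take S = {server 1, server 2, server 3, server 4, server 5, server 6, server 7}. Its neighbourhood is {request A, request B, request C, request D, request E, request F}, so |N(S)| = 6 < |S| = 7.
Every subset of size less than 7 has at least as many neighbours as members, so 7 is the minimum.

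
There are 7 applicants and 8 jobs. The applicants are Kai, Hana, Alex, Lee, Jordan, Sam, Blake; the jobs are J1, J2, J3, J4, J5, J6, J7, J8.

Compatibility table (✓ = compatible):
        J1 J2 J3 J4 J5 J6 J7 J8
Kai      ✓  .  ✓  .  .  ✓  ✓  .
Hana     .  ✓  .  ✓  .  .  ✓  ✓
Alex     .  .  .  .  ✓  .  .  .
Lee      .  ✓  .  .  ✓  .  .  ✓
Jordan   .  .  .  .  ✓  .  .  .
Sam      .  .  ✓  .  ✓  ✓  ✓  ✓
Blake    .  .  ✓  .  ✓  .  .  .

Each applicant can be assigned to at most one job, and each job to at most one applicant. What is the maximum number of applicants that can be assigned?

6

For example, pair Kai-J7, Hana-J8, Alex-J5, Lee-J2, Sam-J6, Blake-J3.
The set {Alex, Jordan} has only 1 neighbour ({J5}), so by Hall's theorem at most 6 of the 7 applicants can be matched.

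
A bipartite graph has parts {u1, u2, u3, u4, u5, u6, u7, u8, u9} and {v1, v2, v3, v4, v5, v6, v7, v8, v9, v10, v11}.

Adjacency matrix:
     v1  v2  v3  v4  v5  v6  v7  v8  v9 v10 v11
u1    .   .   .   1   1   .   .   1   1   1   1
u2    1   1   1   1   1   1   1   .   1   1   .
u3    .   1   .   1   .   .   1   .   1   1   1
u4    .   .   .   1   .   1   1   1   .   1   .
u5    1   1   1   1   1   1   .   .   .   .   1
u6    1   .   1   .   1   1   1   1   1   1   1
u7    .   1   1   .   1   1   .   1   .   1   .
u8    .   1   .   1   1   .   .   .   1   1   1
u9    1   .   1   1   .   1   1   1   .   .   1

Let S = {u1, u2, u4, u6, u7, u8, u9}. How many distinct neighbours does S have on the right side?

11

The union of neighbours of {u1, u2, u4, u6, u7, u8, u9} is {v1, v2, v3, v4, v5, v6, v7, v8, v9, v10, v11}, which has 11 elements.
Since |N(S)| = 11 ≥ |S| = 7, Hall's condition holds for this subset.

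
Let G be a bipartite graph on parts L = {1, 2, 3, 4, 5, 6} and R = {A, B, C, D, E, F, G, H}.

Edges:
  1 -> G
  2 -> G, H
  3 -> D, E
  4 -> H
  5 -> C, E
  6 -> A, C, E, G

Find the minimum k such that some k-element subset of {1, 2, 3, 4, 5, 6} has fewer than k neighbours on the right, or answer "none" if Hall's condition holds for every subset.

Take S = {1, 2, 4}. Its neighbourhood is {G, H}, so |N(S)| = 2 < |S| = 3.
Every subset of size less than 3 has at least as many neighbours as members, so 3 is the minimum.

3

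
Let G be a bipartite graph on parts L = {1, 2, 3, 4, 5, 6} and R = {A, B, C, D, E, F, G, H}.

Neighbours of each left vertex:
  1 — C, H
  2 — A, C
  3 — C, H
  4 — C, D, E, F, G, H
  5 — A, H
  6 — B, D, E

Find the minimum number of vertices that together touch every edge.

5

The 5 edges 1–H, 2–A, 3–C, 4–G, 6–B form a matching, so any vertex cover needs at least 5 vertices (one per matched edge).
Conversely {4, 6, A, C, H} meets every edge and has exactly 5 vertices, so 5 is optimal.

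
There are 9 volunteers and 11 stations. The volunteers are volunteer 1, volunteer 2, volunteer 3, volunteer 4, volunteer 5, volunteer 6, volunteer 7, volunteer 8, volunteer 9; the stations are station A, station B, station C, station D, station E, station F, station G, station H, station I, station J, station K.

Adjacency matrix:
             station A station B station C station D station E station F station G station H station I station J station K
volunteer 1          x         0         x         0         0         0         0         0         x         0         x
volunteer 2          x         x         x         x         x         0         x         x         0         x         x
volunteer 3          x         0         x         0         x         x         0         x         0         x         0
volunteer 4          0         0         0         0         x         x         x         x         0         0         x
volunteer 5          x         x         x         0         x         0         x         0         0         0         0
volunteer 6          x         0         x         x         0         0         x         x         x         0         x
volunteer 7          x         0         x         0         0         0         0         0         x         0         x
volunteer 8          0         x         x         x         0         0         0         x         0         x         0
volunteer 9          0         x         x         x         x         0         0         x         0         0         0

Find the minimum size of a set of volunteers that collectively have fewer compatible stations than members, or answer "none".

A matching saturating every volunteer exists, for instance volunteer 1→station K, volunteer 2→station H, volunteer 3→station J, volunteer 4→station F, volunteer 5→station G, volunteer 6→station I, volunteer 7→station A, volunteer 8→station B, volunteer 9→station C.
By Hall's marriage theorem, this means |N(S)| ≥ |S| for every subset S, so no violating subset exists.

none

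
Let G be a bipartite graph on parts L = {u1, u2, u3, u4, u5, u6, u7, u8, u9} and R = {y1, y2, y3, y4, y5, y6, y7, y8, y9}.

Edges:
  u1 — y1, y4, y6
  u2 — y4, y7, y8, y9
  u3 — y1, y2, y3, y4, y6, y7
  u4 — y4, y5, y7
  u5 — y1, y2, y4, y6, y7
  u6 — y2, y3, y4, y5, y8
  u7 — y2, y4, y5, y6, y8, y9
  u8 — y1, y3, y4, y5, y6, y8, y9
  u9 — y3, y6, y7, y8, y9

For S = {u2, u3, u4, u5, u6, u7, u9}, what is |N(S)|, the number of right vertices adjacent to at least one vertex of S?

The union of neighbours of {u2, u3, u4, u5, u6, u7, u9} is {y1, y2, y3, y4, y5, y6, y7, y8, y9}, which has 9 elements.
Since |N(S)| = 9 ≥ |S| = 7, Hall's condition holds for this subset.

9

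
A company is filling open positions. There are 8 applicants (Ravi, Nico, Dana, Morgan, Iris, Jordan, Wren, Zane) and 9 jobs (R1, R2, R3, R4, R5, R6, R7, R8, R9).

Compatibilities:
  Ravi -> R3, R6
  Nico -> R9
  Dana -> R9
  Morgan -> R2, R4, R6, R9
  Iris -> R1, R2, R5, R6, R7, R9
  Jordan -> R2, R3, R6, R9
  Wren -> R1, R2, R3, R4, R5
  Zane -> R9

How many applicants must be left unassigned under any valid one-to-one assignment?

For example, pair Ravi→R6, Nico→R9, Morgan→R4, Iris→R1, Jordan→R2, Wren→R3.
The set {Nico, Dana, Zane} has only 1 neighbour ({R9}), so by Hall's theorem at most 6 of the 8 applicants can be matched.
That matches 6 of the 8, leaving 2 unmatched; no matching can do better.

2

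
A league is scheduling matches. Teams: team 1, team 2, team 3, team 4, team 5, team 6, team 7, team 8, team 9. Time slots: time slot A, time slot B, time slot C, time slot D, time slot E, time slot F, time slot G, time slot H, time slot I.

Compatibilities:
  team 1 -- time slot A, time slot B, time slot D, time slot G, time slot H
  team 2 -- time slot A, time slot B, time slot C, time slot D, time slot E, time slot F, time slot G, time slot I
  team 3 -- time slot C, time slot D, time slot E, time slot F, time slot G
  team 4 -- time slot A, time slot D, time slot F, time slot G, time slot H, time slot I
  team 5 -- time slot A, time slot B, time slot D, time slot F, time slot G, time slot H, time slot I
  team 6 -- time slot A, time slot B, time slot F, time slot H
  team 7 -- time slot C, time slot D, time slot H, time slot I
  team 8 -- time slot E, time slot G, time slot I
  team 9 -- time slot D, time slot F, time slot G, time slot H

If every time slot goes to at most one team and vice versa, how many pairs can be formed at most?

For example, pair team 1→time slot H, team 2→time slot B, team 3→time slot C, team 4→time slot G, team 5→time slot D, team 6→time slot A, team 7→time slot I, team 8→time slot E, team 9→time slot F.
All 9 teams are matched, so no larger matching exists.

9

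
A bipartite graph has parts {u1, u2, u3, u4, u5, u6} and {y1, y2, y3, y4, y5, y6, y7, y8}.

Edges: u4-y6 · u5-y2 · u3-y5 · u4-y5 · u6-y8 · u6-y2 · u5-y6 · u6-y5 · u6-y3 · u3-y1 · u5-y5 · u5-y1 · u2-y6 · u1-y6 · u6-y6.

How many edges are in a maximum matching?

5

A valid assignment of size 5: u1-y6, u3-y1, u4-y5, u5-y2, u6-y3.
The set {u1, u2} has only 1 neighbour ({y6}), so by Hall's theorem at most 5 of the 6 left vertices can be matched.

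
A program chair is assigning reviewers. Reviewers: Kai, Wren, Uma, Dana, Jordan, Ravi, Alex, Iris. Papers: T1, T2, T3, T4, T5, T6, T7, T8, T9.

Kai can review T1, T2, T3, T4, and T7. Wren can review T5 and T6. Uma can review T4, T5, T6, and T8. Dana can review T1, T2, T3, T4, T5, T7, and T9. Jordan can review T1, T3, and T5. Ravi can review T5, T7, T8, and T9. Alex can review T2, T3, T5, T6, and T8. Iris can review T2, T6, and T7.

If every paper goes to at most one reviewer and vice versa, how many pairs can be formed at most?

One maximum matching: Kai→T3, Wren→T6, Uma→T8, Dana→T4, Jordan→T1, Ravi→T9, Alex→T5, Iris→T7.
All 8 reviewers are matched, so no larger matching exists.

8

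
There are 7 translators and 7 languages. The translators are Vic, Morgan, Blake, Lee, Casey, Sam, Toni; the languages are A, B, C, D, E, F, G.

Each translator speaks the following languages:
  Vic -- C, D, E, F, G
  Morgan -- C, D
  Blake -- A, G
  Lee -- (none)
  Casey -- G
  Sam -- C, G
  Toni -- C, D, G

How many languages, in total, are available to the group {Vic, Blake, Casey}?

6

The union of neighbours of {Vic, Blake, Casey} is {A, C, D, E, F, G}, which has 6 elements.
Since |N(S)| = 6 ≥ |S| = 3, Hall's condition holds for this subset.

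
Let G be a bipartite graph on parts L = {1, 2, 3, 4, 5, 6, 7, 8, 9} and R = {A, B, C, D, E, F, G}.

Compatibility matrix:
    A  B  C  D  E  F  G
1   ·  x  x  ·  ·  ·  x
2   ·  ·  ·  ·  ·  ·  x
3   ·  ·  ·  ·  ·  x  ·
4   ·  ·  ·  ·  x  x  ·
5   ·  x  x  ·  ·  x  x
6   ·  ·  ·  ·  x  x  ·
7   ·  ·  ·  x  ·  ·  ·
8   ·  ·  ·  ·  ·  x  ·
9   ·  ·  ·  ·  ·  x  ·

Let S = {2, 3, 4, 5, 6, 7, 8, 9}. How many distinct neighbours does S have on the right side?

The union of neighbours of {2, 3, 4, 5, 6, 7, 8, 9} is {B, C, D, E, F, G}, which has 6 elements.
Since |N(S)| = 6 < |S| = 8, Hall's condition fails for this subset.

6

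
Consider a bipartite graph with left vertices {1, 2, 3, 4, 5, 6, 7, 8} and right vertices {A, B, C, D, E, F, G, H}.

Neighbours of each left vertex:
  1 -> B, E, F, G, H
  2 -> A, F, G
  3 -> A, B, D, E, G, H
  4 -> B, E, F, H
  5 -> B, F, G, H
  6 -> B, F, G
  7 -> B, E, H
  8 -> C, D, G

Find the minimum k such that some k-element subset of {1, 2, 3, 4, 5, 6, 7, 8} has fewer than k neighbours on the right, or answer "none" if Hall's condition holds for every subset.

none

A matching saturating every left vertex exists, for instance 1→E, 2→A, 3→D, 4→H, 5→G, 6→F, 7→B, 8→C.
By Hall's marriage theorem, this means |N(S)| ≥ |S| for every subset S, so no violating subset exists.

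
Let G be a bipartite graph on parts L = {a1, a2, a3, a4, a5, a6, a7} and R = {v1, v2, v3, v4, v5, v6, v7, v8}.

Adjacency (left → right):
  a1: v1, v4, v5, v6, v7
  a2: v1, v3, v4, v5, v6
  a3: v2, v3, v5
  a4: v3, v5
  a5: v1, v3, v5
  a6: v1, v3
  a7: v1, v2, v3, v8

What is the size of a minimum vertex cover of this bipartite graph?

The 7 edges a1–v4, a2–v6, a3–v2, a4–v5, a5–v3, a6–v1, a7–v8 form a matching, so any vertex cover needs at least 7 vertices (one per matched edge).
Conversely {a1, a2, a3, a4, a5, a6, a7} meets every edge and has exactly 7 vertices, so 7 is optimal.

7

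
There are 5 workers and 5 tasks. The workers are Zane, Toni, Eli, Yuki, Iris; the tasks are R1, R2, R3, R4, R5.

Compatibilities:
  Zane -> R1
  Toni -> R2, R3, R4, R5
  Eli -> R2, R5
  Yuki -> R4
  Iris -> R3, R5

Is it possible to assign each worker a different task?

A valid assignment of size 5: Zane→R1, Toni→R3, Eli→R2, Yuki→R4, Iris→R5.
All 5 workers are covered.

Yes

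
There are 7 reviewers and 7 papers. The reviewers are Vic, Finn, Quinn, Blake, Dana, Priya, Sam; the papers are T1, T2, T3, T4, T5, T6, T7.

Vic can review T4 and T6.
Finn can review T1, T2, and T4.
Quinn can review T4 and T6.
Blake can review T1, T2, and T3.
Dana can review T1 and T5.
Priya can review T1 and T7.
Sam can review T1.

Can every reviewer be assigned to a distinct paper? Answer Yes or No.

For example, pair Vic→T4, Finn→T2, Quinn→T6, Blake→T3, Dana→T5, Priya→T7, Sam→T1.
Every reviewer is matched, so this is a perfect matching.

Yes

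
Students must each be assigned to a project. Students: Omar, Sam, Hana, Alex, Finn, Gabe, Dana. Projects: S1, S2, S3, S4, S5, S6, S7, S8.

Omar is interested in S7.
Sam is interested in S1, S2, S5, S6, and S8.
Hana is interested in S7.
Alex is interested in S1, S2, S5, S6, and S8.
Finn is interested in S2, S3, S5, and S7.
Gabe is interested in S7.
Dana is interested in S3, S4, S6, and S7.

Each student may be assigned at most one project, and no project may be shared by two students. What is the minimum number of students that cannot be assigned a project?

2

One maximum matching: Omar-S7, Sam-S1, Alex-S6, Finn-S2, Dana-S4.
The set {Omar, Hana, Gabe} has only 1 neighbour ({S7}), so by Hall's theorem at most 5 of the 7 students can be matched.
That matches 5 of the 7, leaving 2 unmatched; no matching can do better.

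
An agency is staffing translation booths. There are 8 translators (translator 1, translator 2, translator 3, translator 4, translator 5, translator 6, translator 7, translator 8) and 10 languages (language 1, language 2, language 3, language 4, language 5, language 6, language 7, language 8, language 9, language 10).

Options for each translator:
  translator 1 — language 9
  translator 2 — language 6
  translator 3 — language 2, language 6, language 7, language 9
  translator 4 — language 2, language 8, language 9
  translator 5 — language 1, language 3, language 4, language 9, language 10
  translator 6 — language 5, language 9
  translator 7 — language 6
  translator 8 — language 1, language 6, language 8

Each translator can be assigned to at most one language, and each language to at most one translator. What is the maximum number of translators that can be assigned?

7

One maximum matching: translator 1–language 9, translator 2–language 6, translator 3–language 7, translator 4–language 2, translator 5–language 10, translator 6–language 5, translator 8–language 8.
The set {translator 2, translator 7} has only 1 neighbour ({language 6}), so by Hall's theorem at most 7 of the 8 translators can be matched.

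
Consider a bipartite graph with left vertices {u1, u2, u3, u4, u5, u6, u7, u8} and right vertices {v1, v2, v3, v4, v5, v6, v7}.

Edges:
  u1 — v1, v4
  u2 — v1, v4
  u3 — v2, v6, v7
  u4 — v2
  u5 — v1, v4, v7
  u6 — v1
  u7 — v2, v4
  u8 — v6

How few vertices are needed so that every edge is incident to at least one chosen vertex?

{v1, v2, v4, v6, v7} is a vertex cover of size 5: every edge has an endpoint in this set.
No smaller cover exists because u1–v4, u2–v1, u3–v6, u4–v2, u5–v7 is a matching of size 5, and a cover must include an endpoint of each of these disjoint edges (König's theorem).

5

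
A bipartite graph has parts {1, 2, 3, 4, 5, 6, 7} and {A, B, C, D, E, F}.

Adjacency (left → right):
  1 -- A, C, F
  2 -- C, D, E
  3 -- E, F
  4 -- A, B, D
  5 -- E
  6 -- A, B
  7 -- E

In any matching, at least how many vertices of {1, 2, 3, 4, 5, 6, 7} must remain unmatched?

One maximum matching: 1-A, 2-C, 3-F, 4-D, 5-E, 6-B.
The set {5, 7} has only 1 neighbour ({E}), so by Hall's theorem at most 6 of the 7 left vertices can be matched.
That matches 6 of the 7, leaving 1 unmatched; no matching can do better.

1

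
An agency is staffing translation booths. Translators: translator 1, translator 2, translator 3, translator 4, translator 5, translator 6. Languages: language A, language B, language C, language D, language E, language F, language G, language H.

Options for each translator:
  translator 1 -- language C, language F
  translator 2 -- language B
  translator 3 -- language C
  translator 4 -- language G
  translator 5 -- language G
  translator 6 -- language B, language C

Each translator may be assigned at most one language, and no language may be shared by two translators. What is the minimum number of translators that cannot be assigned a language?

For example, pair translator 1–language F, translator 2–language B, translator 3–language C, translator 4–language G.
The set {translator 2, translator 3, translator 4, translator 5, translator 6} has only 3 neighbours ({language B, language C, language G}), so by Hall's theorem at most 4 of the 6 translators can be matched.
That matches 4 of the 6, leaving 2 unmatched; no matching can do better.

2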